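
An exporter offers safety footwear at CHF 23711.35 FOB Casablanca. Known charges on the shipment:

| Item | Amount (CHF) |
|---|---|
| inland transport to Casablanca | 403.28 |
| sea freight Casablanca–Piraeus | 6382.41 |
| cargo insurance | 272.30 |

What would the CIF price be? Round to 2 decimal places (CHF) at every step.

CIF price: CHF 30366.06

Not relevant to the conversion: inland to port — on the seller under both FOB and CIF; already in the FOB price and stays in the CIF price.
From FOB to CIF, the seller additionally bears: freight, insurance.
CIF price = 23711.35 + 6382.41 + 272.30 = 30366.06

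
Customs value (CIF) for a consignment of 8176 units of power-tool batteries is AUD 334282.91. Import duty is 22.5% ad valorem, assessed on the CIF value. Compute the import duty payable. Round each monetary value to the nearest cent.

Import duty: AUD 75213.65

Import duty = 334282.91 × 22.5% = 75213.65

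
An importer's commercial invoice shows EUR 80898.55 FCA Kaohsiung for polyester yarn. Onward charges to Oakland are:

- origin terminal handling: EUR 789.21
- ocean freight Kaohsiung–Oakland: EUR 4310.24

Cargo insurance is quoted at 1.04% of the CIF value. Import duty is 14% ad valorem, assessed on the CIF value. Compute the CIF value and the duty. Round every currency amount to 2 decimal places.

CIF value: EUR 86901.78; import duty: EUR 12166.25

Let C be the CIF value. C = FCA price + pre-shipment costs + freight + 1.04% × C
C − 1.04% × C = 80898.55 + 789.21 + 4310.24
0.9896 × C = 85998.00
C = 85998.00 / 0.9896 = 86901.78
Insurance premium = 1.04% × 86901.78 = 903.78
Import duty = 86901.78 × 14% = 12166.25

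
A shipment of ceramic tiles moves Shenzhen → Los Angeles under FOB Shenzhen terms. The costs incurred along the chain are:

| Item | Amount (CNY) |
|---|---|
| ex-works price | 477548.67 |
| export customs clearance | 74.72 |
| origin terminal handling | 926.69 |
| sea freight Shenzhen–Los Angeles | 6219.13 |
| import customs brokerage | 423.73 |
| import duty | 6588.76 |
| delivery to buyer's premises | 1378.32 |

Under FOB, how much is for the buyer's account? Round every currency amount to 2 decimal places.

Buyer's account: CNY 14609.94

FOB: the seller bears costs until goods are on board at the origin port; the buyer bears freight, insurance and all costs thereafter.
Seller's account: goods 477548.67 + export clearance 74.72 + origin terminal 926.69 = 478550.08
Buyer's account: freight 6219.13 + brokerage 423.73 + duty 6588.76 + delivery 1378.32 = 14609.94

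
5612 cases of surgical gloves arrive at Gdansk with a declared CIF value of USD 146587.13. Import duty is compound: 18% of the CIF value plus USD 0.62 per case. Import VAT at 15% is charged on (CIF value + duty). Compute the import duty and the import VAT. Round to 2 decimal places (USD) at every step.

Import duty: USD 29865.12; import VAT: USD 26467.84

Ad valorem component: 146587.13 × 18% = 26385.68
Specific component: 5612 × 0.62 = 3479.44
Import duty = 26385.68 + 3479.44 = 29865.12
VAT base = CIF + duty = 146587.13 + 29865.12 = 176452.25
Import VAT = 176452.25 × 15% = 26467.84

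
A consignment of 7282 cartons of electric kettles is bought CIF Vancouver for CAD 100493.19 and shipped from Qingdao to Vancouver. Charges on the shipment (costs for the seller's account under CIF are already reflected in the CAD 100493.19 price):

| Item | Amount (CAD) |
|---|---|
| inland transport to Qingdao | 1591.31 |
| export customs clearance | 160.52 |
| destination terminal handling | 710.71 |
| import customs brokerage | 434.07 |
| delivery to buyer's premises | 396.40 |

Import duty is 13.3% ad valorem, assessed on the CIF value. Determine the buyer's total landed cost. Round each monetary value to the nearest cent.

CIF: the seller pays costs through ocean freight and marine insurance to the destination port.
Already in the invoice (seller's account under CIF): inland to port, export clearance — exclude.
The CIF price already equals the CIF value: 100493.19
Import duty = 100493.19 × 13.3% = 13365.59
Buyer bears: destination terminal 710.71 + brokerage 434.07 + delivery 396.40 + duty 13365.59 = 14906.77
Landed cost = invoice 100493.19 + 14906.77 = 115399.96

Total landed cost: CAD 115399.96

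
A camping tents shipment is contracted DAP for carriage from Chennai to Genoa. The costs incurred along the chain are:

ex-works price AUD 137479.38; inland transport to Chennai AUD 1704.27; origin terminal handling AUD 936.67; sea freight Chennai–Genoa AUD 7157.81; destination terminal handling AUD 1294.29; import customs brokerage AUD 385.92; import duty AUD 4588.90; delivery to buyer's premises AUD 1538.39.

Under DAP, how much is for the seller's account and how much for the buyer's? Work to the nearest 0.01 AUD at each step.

Seller: AUD 150110.81; buyer: AUD 4974.82

DAP: the seller bears all costs to the named destination except import duty and clearance.
Seller's account: goods 137479.38 + inland to port 1704.27 + origin terminal 936.67 + freight 7157.81 + destination terminal 1294.29 + delivery 1538.39 = 150110.81
Buyer's account: brokerage 385.92 + duty 4588.90 = 4974.82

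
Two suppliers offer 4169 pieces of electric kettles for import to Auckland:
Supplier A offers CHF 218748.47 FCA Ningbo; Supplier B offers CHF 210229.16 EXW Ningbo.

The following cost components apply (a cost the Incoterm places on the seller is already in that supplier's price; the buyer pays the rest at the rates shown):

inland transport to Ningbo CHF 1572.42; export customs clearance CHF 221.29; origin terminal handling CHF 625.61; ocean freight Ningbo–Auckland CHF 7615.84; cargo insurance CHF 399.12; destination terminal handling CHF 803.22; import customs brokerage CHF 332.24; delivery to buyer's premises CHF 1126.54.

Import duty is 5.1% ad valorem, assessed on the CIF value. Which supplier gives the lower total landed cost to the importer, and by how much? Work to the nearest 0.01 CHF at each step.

Supplier A (FCA):
CIF value = FCA price + origin terminal + freight + insurance = 218748.47 + 625.61 + 7615.84 + 399.12 = 227389.04
Import duty = 227389.04 × 5.1% = 11596.84
Buyer bears (A): 625.61 + 7615.84 + 399.12 + 803.22 + 332.24 + 1126.54 = 10902.57
Landed cost (A) = invoice 218748.47 + 10902.57 + duty 11596.84 = 241247.88
Supplier B (EXW):
CIF value = EXW price + inland to port + export clearance + origin terminal + freight + insurance = 210229.16 + 1572.42 + 221.29 + 625.61 + 7615.84 + 399.12 = 220663.44
Import duty = 220663.44 × 5.1% = 11253.84
Buyer bears (B): 1572.42 + 221.29 + 625.61 + 7615.84 + 399.12 + 803.22 + 332.24 + 1126.54 = 12696.28
Landed cost (B) = invoice 210229.16 + 12696.28 + duty 11253.84 = 234179.28
Difference = |241247.88 − 234179.28| = 7068.60

Supplier B is cheaper by CHF 7068.60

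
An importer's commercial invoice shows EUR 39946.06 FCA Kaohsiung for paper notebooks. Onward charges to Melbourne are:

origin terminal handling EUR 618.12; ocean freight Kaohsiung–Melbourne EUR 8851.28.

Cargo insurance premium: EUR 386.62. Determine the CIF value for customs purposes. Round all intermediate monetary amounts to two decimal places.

CIF = FCA price + pre-shipment costs + freight + insurance
CIF = 39946.06 + 618.12 + 8851.28 + 386.62 = 49802.08

CIF value: EUR 49802.08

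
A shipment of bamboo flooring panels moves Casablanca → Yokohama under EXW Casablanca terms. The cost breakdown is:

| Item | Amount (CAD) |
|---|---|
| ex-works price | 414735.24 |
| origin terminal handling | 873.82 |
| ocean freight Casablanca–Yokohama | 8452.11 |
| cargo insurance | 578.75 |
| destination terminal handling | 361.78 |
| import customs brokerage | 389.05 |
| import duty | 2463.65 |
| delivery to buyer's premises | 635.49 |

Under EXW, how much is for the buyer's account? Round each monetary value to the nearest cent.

Buyer's account: CAD 13754.65

EXW: the seller makes goods available at their premises; the buyer bears all onward costs.
Seller's account: goods 414735.24 = 414735.24
Buyer's account: origin terminal 873.82 + freight 8452.11 + insurance 578.75 + destination terminal 361.78 + brokerage 389.05 + duty 2463.65 + delivery 635.49 = 13754.65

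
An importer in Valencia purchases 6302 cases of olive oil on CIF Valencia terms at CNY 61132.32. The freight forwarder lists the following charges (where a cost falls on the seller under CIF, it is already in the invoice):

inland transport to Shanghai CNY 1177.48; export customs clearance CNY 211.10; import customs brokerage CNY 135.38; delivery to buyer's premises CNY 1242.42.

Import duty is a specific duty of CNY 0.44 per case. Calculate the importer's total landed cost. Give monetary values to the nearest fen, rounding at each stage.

CIF: the seller pays costs through ocean freight and marine insurance to the destination port.
Already in the invoice (seller's account under CIF): inland to port, export clearance — exclude.
The CIF price already equals the CIF value: 61132.32
Import duty = 6302 × 0.44 = 2772.88
Buyer bears: brokerage 135.38 + delivery 1242.42 + duty 2772.88 = 4150.68
Landed cost = invoice 61132.32 + 4150.68 = 65283.00

Total landed cost: CNY 65283.00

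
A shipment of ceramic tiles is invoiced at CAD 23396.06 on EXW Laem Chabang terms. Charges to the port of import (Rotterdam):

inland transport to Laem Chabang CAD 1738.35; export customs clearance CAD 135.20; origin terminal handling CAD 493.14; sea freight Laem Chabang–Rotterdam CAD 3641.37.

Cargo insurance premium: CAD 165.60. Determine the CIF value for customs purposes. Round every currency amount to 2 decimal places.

CIF value: CAD 29569.72

CIF = EXW price + pre-shipment costs + freight + insurance
CIF = 23396.06 + 1738.35 + 135.20 + 493.14 + 3641.37 + 165.60 = 29569.72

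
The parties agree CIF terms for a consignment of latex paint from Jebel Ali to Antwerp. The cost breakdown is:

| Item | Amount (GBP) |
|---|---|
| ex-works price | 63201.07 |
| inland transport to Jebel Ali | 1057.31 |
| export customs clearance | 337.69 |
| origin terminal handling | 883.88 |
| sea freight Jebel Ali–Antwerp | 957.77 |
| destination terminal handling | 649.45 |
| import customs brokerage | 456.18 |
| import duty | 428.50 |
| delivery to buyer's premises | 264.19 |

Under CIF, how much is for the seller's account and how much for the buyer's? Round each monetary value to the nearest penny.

Seller: GBP 66437.72; buyer: GBP 1798.32

CIF: the seller pays costs through ocean freight and marine insurance to the destination port.
Seller's account: goods 63201.07 + inland to port 1057.31 + export clearance 337.69 + origin terminal 883.88 + freight 957.77 = 66437.72
Buyer's account: destination terminal 649.45 + brokerage 456.18 + duty 428.50 + delivery 264.19 = 1798.32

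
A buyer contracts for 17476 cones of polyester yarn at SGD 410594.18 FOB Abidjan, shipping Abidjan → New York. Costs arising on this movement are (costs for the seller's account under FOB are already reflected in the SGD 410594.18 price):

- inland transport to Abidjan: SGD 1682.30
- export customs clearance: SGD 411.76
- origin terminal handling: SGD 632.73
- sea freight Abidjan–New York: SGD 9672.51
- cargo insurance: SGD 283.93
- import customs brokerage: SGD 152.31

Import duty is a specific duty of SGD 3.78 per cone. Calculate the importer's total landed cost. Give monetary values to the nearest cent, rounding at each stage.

FOB: the seller bears costs until goods are on board at the origin port; the buyer bears freight, insurance and all costs thereafter.
Already in the invoice (seller's account under FOB): inland to port, export clearance, origin terminal — exclude.
CIF value = FOB price + freight + insurance = 410594.18 + 9672.51 + 283.93 = 420550.62
Import duty = 17476 × 3.78 = 66059.28
Buyer bears: freight 9672.51 + insurance 283.93 + brokerage 152.31 + duty 66059.28 = 76168.03
Landed cost = invoice 410594.18 + 76168.03 = 486762.21

Total landed cost: SGD 486762.21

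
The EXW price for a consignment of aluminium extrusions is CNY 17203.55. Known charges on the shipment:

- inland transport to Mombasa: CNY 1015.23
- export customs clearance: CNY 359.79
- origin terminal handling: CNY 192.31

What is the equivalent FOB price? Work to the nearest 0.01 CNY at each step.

FOB price: CNY 18770.88

From EXW to FOB, the seller additionally bears: inland to port, export clearance, origin terminal.
FOB price = 17203.55 + 1015.23 + 359.79 + 192.31 = 18770.88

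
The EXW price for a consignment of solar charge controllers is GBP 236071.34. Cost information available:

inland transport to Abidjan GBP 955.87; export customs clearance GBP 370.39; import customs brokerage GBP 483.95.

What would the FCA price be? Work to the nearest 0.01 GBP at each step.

FCA price: GBP 237397.60

Not relevant to the conversion: brokerage — on the buyer under both terms; not part of either seller's price.
From EXW to FCA, the seller additionally bears: inland to port, export clearance.
FCA price = 236071.34 + 955.87 + 370.39 = 237397.60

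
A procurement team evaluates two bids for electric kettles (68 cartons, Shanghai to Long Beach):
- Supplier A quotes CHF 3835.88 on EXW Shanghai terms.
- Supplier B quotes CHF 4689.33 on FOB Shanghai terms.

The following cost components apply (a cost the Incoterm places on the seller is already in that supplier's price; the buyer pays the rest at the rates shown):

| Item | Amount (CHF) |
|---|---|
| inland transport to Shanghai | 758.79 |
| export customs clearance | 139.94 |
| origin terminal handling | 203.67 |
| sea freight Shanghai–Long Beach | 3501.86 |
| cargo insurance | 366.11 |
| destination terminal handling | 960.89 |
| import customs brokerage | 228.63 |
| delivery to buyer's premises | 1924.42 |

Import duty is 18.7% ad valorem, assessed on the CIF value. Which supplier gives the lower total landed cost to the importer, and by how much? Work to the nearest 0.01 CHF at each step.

Supplier B is cheaper by CHF 295.50

Supplier A (EXW):
CIF value = EXW price + inland to port + export clearance + origin terminal + freight + insurance = 3835.88 + 758.79 + 139.94 + 203.67 + 3501.86 + 366.11 = 8806.25
Import duty = 8806.25 × 18.7% = 1646.77
Buyer bears (A): 758.79 + 139.94 + 203.67 + 3501.86 + 366.11 + 960.89 + 228.63 + 1924.42 = 8084.31
Landed cost (A) = invoice 3835.88 + 8084.31 + duty 1646.77 = 13566.96
Supplier B (FOB):
CIF value = FOB price + freight + insurance = 4689.33 + 3501.86 + 366.11 = 8557.30
Import duty = 8557.30 × 18.7% = 1600.22
Buyer bears (B): 3501.86 + 366.11 + 960.89 + 228.63 + 1924.42 = 6981.91
Landed cost (B) = invoice 4689.33 + 6981.91 + duty 1600.22 = 13271.46
Difference = |13566.96 − 13271.46| = 295.50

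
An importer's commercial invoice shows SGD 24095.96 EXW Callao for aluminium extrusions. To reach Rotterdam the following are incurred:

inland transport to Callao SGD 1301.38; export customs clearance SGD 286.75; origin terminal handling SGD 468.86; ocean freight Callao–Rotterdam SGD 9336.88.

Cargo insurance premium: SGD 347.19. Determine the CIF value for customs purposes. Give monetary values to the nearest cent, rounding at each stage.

CIF = EXW price + pre-shipment costs + freight + insurance
CIF = 24095.96 + 1301.38 + 286.75 + 468.86 + 9336.88 + 347.19 = 35837.02

CIF value: SGD 35837.02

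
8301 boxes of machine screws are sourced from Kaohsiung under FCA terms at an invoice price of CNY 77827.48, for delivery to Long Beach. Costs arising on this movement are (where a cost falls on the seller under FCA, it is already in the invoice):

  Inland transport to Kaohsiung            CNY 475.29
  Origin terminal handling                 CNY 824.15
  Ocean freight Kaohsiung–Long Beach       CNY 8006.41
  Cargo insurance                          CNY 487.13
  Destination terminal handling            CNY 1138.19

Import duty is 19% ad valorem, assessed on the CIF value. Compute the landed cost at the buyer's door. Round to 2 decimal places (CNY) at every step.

FCA: the seller delivers export-cleared goods to the carrier; the buyer bears costs from that point.
Already in the invoice (seller's account under FCA): inland to port — exclude.
CIF value = FCA price + origin terminal + freight + insurance = 77827.48 + 824.15 + 8006.41 + 487.13 = 87145.17
Import duty = 87145.17 × 19% = 16557.58
Buyer bears: origin terminal 824.15 + freight 8006.41 + insurance 487.13 + destination terminal 1138.19 + duty 16557.58 = 27013.46
Landed cost = invoice 77827.48 + 27013.46 = 104840.94

Total landed cost: CNY 104840.94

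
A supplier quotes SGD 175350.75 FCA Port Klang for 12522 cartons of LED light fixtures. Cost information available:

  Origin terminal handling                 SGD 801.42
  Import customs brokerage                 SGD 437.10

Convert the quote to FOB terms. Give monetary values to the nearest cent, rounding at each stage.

Not relevant to the conversion: brokerage — on the buyer under both terms; not part of either seller's price.
From FCA to FOB, the seller additionally bears: origin terminal.
FOB price = 175350.75 + 801.42 = 176152.17

FOB price: SGD 176152.17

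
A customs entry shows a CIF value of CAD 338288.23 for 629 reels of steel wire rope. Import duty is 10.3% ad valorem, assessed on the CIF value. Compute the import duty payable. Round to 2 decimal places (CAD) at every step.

Import duty = 338288.23 × 10.3% = 34843.69

Import duty: CAD 34843.69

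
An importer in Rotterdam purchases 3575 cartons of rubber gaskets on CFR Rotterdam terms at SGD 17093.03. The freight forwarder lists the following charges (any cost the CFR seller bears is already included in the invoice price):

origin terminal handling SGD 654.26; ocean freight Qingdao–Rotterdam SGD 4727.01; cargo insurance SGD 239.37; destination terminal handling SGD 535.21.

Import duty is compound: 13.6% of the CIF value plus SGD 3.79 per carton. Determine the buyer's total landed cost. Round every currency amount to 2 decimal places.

CFR: the seller pays costs through ocean freight to the destination port, but not insurance.
Already in the invoice (seller's account under CFR): origin terminal, freight — exclude.
CIF value = CFR price + insurance = 17093.03 + 239.37 = 17332.40
Ad valorem component: 17332.40 × 13.6% = 2357.21
Specific component: 3575 × 3.79 = 13549.25
Import duty = 2357.21 + 13549.25 = 15906.46
Buyer bears: insurance 239.37 + destination terminal 535.21 + duty 15906.46 = 16681.04
Landed cost = invoice 17093.03 + 16681.04 = 33774.07

Total landed cost: SGD 33774.07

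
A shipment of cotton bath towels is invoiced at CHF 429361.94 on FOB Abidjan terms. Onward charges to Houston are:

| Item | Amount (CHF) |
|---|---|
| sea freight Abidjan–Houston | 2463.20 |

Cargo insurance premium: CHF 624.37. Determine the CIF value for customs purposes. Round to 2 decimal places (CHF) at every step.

CIF = FOB price + freight + insurance
CIF = 429361.94 + 2463.20 + 624.37 = 432449.51

CIF value: CHF 432449.51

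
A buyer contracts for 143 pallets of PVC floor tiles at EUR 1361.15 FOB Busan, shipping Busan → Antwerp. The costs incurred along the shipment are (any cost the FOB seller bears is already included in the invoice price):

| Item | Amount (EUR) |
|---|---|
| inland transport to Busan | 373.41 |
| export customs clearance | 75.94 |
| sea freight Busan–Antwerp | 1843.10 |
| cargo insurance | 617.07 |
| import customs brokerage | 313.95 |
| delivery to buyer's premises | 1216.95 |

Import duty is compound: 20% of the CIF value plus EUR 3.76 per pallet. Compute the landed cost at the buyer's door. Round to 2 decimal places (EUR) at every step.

FOB: the seller bears costs until goods are on board at the origin port; the buyer bears freight, insurance and all costs thereafter.
Already in the invoice (seller's account under FOB): inland to port, export clearance — exclude.
CIF value = FOB price + freight + insurance = 1361.15 + 1843.10 + 617.07 = 3821.32
Ad valorem component: 3821.32 × 20% = 764.26
Specific component: 143 × 3.76 = 537.68
Import duty = 764.26 + 537.68 = 1301.94
Buyer bears: freight 1843.10 + insurance 617.07 + brokerage 313.95 + delivery 1216.95 + duty 1301.94 = 5293.01
Landed cost = invoice 1361.15 + 5293.01 = 6654.16

Total landed cost: EUR 6654.16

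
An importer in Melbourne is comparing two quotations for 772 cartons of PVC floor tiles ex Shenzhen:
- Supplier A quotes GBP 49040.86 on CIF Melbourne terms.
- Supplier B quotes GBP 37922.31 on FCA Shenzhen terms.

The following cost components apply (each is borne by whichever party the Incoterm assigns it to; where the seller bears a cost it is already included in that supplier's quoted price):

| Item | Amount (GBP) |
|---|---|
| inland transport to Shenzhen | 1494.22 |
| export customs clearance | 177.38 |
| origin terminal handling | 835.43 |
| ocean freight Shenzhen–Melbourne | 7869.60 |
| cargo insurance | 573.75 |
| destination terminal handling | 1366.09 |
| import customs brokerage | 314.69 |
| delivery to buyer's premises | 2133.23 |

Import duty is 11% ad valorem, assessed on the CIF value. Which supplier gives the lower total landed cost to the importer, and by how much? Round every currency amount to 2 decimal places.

Supplier A (CIF):
The CIF price already equals the CIF value: 49040.86
Import duty = 49040.86 × 11% = 5394.49
Buyer bears (A): 1366.09 + 314.69 + 2133.23 = 3814.01
Landed cost (A) = invoice 49040.86 + 3814.01 + duty 5394.49 = 58249.36
Supplier B (FCA):
CIF value = FCA price + origin terminal + freight + insurance = 37922.31 + 835.43 + 7869.60 + 573.75 = 47201.09
Import duty = 47201.09 × 11% = 5192.12
Buyer bears (B): 835.43 + 7869.60 + 573.75 + 1366.09 + 314.69 + 2133.23 = 13092.79
Landed cost (B) = invoice 37922.31 + 13092.79 + duty 5192.12 = 56207.22
Difference = |58249.36 − 56207.22| = 2042.14

Supplier B is cheaper by GBP 2042.14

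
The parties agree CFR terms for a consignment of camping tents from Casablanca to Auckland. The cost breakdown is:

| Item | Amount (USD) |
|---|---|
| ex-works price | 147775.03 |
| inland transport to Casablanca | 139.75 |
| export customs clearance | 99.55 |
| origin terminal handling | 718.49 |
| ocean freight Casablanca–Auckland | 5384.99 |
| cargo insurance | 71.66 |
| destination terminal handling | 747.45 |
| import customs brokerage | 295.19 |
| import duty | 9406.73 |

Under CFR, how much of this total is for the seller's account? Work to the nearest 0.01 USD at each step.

CFR: the seller pays costs through ocean freight to the destination port, but not insurance.
Seller's account: goods 147775.03 + inland to port 139.75 + export clearance 99.55 + origin terminal 718.49 + freight 5384.99 = 154117.81
Buyer's account: insurance 71.66 + destination terminal 747.45 + brokerage 295.19 + duty 9406.73 = 10521.03

Seller's account: USD 154117.81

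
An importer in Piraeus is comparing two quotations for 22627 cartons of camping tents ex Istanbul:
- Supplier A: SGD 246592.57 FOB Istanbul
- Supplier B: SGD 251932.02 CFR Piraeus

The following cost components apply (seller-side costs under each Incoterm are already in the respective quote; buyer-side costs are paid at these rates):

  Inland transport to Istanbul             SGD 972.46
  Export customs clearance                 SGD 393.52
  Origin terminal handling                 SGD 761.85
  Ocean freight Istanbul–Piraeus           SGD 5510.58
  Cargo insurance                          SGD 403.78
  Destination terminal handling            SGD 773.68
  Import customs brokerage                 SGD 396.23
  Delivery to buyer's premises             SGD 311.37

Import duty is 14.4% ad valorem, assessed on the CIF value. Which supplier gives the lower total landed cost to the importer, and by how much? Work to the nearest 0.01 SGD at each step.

Supplier B is cheaper by SGD 195.77

Supplier A (FOB):
CIF value = FOB price + freight + insurance = 246592.57 + 5510.58 + 403.78 = 252506.93
Import duty = 252506.93 × 14.4% = 36361.00
Buyer bears (A): 5510.58 + 403.78 + 773.68 + 396.23 + 311.37 = 7395.64
Landed cost (A) = invoice 246592.57 + 7395.64 + duty 36361.00 = 290349.21
Supplier B (CFR):
CIF value = CFR price + insurance = 251932.02 + 403.78 = 252335.80
Import duty = 252335.80 × 14.4% = 36336.36
Buyer bears (B): 403.78 + 773.68 + 396.23 + 311.37 = 1885.06
Landed cost (B) = invoice 251932.02 + 1885.06 + duty 36336.36 = 290153.44
Difference = |290349.21 − 290153.44| = 195.77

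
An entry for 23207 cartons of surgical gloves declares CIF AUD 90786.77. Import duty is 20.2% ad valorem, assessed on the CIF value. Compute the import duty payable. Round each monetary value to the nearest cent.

Import duty: AUD 18338.93

Import duty = 90786.77 × 20.2% = 18338.93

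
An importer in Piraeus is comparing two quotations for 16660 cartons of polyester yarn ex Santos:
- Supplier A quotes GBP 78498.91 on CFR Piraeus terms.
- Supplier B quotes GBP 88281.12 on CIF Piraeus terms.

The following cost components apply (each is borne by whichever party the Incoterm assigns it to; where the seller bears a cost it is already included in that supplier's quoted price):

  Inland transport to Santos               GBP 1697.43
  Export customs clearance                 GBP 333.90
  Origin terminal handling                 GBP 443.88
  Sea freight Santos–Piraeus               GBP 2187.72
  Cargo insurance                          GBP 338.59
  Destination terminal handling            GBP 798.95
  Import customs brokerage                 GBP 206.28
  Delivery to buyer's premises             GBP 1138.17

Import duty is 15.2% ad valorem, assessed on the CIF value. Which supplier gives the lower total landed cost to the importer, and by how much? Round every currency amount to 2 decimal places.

Supplier A is cheaper by GBP 10879.05

Supplier A (CFR):
CIF value = CFR price + insurance = 78498.91 + 338.59 = 78837.50
Import duty = 78837.50 × 15.2% = 11983.30
Buyer bears (A): 338.59 + 798.95 + 206.28 + 1138.17 = 2481.99
Landed cost (A) = invoice 78498.91 + 2481.99 + duty 11983.30 = 92964.20
Supplier B (CIF):
The CIF price already equals the CIF value: 88281.12
Import duty = 88281.12 × 15.2% = 13418.73
Buyer bears (B): 798.95 + 206.28 + 1138.17 = 2143.40
Landed cost (B) = invoice 88281.12 + 2143.40 + duty 13418.73 = 103843.25
Difference = |92964.20 − 103843.25| = 10879.05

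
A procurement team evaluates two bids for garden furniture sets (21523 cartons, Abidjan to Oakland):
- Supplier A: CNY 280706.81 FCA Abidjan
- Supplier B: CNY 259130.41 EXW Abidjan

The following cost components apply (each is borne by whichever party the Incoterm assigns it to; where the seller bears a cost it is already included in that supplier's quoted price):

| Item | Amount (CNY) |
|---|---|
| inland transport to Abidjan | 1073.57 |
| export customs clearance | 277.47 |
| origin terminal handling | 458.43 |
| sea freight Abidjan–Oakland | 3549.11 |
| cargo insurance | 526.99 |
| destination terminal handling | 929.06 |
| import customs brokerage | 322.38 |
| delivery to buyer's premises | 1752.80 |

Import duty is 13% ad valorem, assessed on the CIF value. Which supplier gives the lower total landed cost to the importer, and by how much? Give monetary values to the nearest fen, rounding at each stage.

Supplier A (FCA):
CIF value = FCA price + origin terminal + freight + insurance = 280706.81 + 458.43 + 3549.11 + 526.99 = 285241.34
Import duty = 285241.34 × 13% = 37081.37
Buyer bears (A): 458.43 + 3549.11 + 526.99 + 929.06 + 322.38 + 1752.80 = 7538.77
Landed cost (A) = invoice 280706.81 + 7538.77 + duty 37081.37 = 325326.95
Supplier B (EXW):
CIF value = EXW price + inland to port + export clearance + origin terminal + freight + insurance = 259130.41 + 1073.57 + 277.47 + 458.43 + 3549.11 + 526.99 = 265015.98
Import duty = 265015.98 × 13% = 34452.08
Buyer bears (B): 1073.57 + 277.47 + 458.43 + 3549.11 + 526.99 + 929.06 + 322.38 + 1752.80 = 8889.81
Landed cost (B) = invoice 259130.41 + 8889.81 + duty 34452.08 = 302472.30
Difference = |325326.95 − 302472.30| = 22854.65

Supplier B is cheaper by CNY 22854.65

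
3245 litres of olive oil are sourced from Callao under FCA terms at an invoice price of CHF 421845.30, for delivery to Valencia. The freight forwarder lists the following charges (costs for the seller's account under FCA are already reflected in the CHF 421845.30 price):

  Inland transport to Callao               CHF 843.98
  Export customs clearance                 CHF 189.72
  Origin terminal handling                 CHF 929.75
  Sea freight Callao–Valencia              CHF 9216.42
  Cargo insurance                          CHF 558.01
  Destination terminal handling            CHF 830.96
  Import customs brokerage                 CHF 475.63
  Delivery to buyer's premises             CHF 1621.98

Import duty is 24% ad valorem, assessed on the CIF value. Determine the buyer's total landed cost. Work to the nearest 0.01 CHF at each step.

FCA: the seller delivers export-cleared goods to the carrier; the buyer bears costs from that point.
Already in the invoice (seller's account under FCA): inland to port, export clearance — exclude.
CIF value = FCA price + origin terminal + freight + insurance = 421845.30 + 929.75 + 9216.42 + 558.01 = 432549.48
Import duty = 432549.48 × 24% = 103811.88
Buyer bears: origin terminal 929.75 + freight 9216.42 + insurance 558.01 + destination terminal 830.96 + brokerage 475.63 + delivery 1621.98 + duty 103811.88 = 117444.63
Landed cost = invoice 421845.30 + 117444.63 = 539289.93

Total landed cost: CHF 539289.93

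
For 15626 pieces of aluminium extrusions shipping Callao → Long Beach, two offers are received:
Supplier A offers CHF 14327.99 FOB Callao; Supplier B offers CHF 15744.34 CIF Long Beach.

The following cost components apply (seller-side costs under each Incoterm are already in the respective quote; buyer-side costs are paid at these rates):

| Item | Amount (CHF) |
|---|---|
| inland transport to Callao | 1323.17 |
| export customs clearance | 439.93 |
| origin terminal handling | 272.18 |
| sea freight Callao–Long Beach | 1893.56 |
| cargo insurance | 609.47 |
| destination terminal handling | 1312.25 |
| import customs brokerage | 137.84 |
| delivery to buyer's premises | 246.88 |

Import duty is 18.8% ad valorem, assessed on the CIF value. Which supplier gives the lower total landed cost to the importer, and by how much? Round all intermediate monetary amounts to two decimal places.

Supplier A (FOB):
CIF value = FOB price + freight + insurance = 14327.99 + 1893.56 + 609.47 = 16831.02
Import duty = 16831.02 × 18.8% = 3164.23
Buyer bears (A): 1893.56 + 609.47 + 1312.25 + 137.84 + 246.88 = 4200.00
Landed cost (A) = invoice 14327.99 + 4200.00 + duty 3164.23 = 21692.22
Supplier B (CIF):
The CIF price already equals the CIF value: 15744.34
Import duty = 15744.34 × 18.8% = 2959.94
Buyer bears (B): 1312.25 + 137.84 + 246.88 = 1696.97
Landed cost (B) = invoice 15744.34 + 1696.97 + duty 2959.94 = 20401.25
Difference = |21692.22 − 20401.25| = 1290.97

Supplier B is cheaper by CHF 1290.97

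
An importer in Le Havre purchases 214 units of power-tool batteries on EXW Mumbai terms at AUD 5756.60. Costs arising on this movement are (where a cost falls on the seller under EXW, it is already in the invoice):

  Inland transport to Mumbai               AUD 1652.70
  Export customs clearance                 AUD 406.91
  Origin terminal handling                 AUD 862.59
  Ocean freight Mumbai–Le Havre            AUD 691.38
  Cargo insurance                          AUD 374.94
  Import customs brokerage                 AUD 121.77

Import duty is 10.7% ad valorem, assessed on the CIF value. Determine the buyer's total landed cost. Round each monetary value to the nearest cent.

EXW: the seller makes goods available at their premises; the buyer bears all onward costs.
CIF value = EXW price + inland to port + export clearance + origin terminal + freight + insurance = 5756.60 + 1652.70 + 406.91 + 862.59 + 691.38 + 374.94 = 9745.12
Import duty = 9745.12 × 10.7% = 1042.73
Buyer bears: inland to port 1652.70 + export clearance 406.91 + origin terminal 862.59 + freight 691.38 + insurance 374.94 + brokerage 121.77 + duty 1042.73 = 5153.02
Landed cost = invoice 5756.60 + 5153.02 = 10909.62

Total landed cost: AUD 10909.62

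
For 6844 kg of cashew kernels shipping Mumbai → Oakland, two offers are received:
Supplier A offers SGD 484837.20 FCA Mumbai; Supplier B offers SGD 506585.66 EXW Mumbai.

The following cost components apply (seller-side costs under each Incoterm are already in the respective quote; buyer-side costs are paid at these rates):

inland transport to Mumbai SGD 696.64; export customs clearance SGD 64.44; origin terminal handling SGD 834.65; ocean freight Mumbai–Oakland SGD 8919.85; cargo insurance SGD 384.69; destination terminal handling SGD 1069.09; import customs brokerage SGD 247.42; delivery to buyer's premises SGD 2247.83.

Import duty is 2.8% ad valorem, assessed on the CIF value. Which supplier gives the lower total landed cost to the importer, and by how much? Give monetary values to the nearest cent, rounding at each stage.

Supplier A (FCA):
CIF value = FCA price + origin terminal + freight + insurance = 484837.20 + 834.65 + 8919.85 + 384.69 = 494976.39
Import duty = 494976.39 × 2.8% = 13859.34
Buyer bears (A): 834.65 + 8919.85 + 384.69 + 1069.09 + 247.42 + 2247.83 = 13703.53
Landed cost (A) = invoice 484837.20 + 13703.53 + duty 13859.34 = 512400.07
Supplier B (EXW):
CIF value = EXW price + inland to port + export clearance + origin terminal + freight + insurance = 506585.66 + 696.64 + 64.44 + 834.65 + 8919.85 + 384.69 = 517485.93
Import duty = 517485.93 × 2.8% = 14489.61
Buyer bears (B): 696.64 + 64.44 + 834.65 + 8919.85 + 384.69 + 1069.09 + 247.42 + 2247.83 = 14464.61
Landed cost (B) = invoice 506585.66 + 14464.61 + duty 14489.61 = 535539.88
Difference = |512400.07 − 535539.88| = 23139.81

Supplier A is cheaper by SGD 23139.81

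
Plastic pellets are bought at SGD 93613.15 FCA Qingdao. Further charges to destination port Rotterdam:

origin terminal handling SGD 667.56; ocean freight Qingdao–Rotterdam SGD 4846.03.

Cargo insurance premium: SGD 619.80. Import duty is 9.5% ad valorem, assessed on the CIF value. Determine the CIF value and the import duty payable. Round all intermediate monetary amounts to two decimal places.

CIF = FCA price + pre-shipment costs + freight + insurance
CIF = 93613.15 + 667.56 + 4846.03 + 619.80 = 99746.54
Import duty = 99746.54 × 9.5% = 9475.92

CIF value: SGD 99746.54; import duty: SGD 9475.92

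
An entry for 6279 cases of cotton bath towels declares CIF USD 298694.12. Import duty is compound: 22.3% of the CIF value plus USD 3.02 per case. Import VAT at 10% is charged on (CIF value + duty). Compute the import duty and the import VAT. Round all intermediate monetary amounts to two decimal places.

Import duty: USD 85571.37; import VAT: USD 38426.55

Ad valorem component: 298694.12 × 22.3% = 66608.79
Specific component: 6279 × 3.02 = 18962.58
Import duty = 66608.79 + 18962.58 = 85571.37
VAT base = CIF + duty = 298694.12 + 85571.37 = 384265.49
Import VAT = 384265.49 × 10% = 38426.55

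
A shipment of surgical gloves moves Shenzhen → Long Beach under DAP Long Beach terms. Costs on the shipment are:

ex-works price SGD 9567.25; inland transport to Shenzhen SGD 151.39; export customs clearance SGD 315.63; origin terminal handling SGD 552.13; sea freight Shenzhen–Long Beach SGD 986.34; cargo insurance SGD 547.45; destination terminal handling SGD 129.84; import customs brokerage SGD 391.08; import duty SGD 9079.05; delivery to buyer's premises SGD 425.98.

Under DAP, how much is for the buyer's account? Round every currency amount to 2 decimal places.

Buyer's account: SGD 9470.13

DAP: the seller bears all costs to the named destination except import duty and clearance.
Seller's account: goods 9567.25 + inland to port 151.39 + export clearance 315.63 + origin terminal 552.13 + freight 986.34 + insurance 547.45 + destination terminal 129.84 + delivery 425.98 = 12676.01
Buyer's account: brokerage 391.08 + duty 9079.05 = 9470.13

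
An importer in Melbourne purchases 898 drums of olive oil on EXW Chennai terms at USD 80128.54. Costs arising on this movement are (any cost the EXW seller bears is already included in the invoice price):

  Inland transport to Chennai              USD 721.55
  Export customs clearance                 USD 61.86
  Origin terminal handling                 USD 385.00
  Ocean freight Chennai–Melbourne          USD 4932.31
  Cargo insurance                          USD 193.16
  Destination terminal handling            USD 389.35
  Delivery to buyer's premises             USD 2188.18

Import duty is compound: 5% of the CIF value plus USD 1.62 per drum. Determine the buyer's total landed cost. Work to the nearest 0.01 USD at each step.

EXW: the seller makes goods available at their premises; the buyer bears all onward costs.
CIF value = EXW price + inland to port + export clearance + origin terminal + freight + insurance = 80128.54 + 721.55 + 61.86 + 385.00 + 4932.31 + 193.16 = 86422.42
Ad valorem component: 86422.42 × 5% = 4321.12
Specific component: 898 × 1.62 = 1454.76
Import duty = 4321.12 + 1454.76 = 5775.88
Buyer bears: inland to port 721.55 + export clearance 61.86 + origin terminal 385.00 + freight 4932.31 + insurance 193.16 + destination terminal 389.35 + delivery 2188.18 + duty 5775.88 = 14647.29
Landed cost = invoice 80128.54 + 14647.29 = 94775.83

Total landed cost: USD 94775.83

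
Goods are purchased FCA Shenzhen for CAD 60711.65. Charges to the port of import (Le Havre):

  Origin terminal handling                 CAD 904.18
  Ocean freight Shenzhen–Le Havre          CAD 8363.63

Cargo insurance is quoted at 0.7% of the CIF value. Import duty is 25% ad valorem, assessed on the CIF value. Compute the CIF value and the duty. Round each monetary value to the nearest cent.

Let C be the CIF value. C = FCA price + pre-shipment costs + freight + 0.7% × C
C − 0.7% × C = 60711.65 + 904.18 + 8363.63
0.993 × C = 69979.46
C = 69979.46 / 0.993 = 70472.77
Insurance premium = 0.7% × 70472.77 = 493.31
Import duty = 70472.77 × 25% = 17618.19

CIF value: CAD 70472.77; import duty: CAD 17618.19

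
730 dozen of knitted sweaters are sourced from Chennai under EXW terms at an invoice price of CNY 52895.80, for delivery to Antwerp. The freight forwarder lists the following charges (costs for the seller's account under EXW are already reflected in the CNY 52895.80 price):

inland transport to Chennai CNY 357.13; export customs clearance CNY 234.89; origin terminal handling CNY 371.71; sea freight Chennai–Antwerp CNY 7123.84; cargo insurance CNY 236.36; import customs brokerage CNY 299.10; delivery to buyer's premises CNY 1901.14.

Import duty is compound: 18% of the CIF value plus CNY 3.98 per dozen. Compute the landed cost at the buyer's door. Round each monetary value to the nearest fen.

Total landed cost: CNY 77344.92

EXW: the seller makes goods available at their premises; the buyer bears all onward costs.
CIF value = EXW price + inland to port + export clearance + origin terminal + freight + insurance = 52895.80 + 357.13 + 234.89 + 371.71 + 7123.84 + 236.36 = 61219.73
Ad valorem component: 61219.73 × 18% = 11019.55
Specific component: 730 × 3.98 = 2905.40
Import duty = 11019.55 + 2905.40 = 13924.95
Buyer bears: inland to port 357.13 + export clearance 234.89 + origin terminal 371.71 + freight 7123.84 + insurance 236.36 + brokerage 299.10 + delivery 1901.14 + duty 13924.95 = 24449.12
Landed cost = invoice 52895.80 + 24449.12 = 77344.92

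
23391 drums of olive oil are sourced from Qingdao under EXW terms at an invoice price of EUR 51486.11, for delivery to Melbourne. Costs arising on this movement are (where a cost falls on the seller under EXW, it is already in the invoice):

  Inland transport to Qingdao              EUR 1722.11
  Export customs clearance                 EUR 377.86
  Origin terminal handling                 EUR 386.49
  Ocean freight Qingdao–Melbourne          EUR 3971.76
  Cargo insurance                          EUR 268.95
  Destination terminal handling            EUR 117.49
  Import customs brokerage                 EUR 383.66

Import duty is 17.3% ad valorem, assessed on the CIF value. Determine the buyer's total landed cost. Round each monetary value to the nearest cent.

Total landed cost: EUR 68785.33

EXW: the seller makes goods available at their premises; the buyer bears all onward costs.
CIF value = EXW price + inland to port + export clearance + origin terminal + freight + insurance = 51486.11 + 1722.11 + 377.86 + 386.49 + 3971.76 + 268.95 = 58213.28
Import duty = 58213.28 × 17.3% = 10070.90
Buyer bears: inland to port 1722.11 + export clearance 377.86 + origin terminal 386.49 + freight 3971.76 + insurance 268.95 + destination terminal 117.49 + brokerage 383.66 + duty 10070.90 = 17299.22
Landed cost = invoice 51486.11 + 17299.22 = 68785.33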